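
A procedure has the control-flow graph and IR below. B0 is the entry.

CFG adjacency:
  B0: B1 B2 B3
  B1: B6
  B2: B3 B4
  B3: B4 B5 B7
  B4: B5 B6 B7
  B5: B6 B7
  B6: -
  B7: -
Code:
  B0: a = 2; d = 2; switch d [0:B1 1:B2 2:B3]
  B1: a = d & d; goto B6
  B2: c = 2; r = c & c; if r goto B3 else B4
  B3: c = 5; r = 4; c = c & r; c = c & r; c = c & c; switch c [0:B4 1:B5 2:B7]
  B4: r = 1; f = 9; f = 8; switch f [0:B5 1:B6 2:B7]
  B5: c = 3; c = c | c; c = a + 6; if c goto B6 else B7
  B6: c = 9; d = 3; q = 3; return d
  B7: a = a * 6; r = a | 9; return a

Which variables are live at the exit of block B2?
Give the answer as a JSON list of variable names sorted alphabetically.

Block summaries:
  B0: {a,d} / ∅
  B1: {a} / {d}
  B2: {c,r} / ∅
  B3: {c,r} / ∅
  B4: {f,r} / ∅
  B5: {c} / {a}
  B6: {c,d,q} / ∅
  B7: {a,r} / {a}

Live sets:
  B0: in=∅ out={a,d}
  B1: in={d} out=∅
  B2: in={a} out={a}
  B3: in={a} out={a}
  B4: in={a} out={a}
  B5: in={a} out={a}
  B6: in=∅ out=∅
  B7: in={a} out=∅

live-out(B2) = ["a"]

Answer: ["a"]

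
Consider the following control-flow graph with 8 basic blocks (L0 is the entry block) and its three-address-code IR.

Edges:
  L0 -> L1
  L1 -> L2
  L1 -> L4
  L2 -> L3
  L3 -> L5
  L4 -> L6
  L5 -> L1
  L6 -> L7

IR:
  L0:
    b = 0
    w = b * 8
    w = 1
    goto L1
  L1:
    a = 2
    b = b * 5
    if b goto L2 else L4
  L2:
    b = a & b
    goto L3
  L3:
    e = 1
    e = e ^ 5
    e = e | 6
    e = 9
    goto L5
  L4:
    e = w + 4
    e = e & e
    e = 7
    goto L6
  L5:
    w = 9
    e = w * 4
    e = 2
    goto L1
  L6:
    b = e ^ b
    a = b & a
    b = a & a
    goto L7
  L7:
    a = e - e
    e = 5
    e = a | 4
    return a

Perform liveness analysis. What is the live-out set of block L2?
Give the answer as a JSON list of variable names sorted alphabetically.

Answer: ["b"]

Working:
Block summaries:
  L0: def={b,w} ue=∅
  L1: def={a,b} ue={b}
  L2: def={b} ue={a,b}
  L3: def={e} ue=∅
  L4: def={e} ue={w}
  L5: def={e,w} ue=∅
  L6: def={a,b} ue={a,b,e}
  L7: def={a,e} ue={e}

Backward fixpoint:
  L0: in=∅ out={b,w}
  L1: in={b,w} out={a,b,w}
  L2: in={a,b} out={b}
  L3: in={b} out={b}
  L4: in={a,b,w} out={a,b,e}
  L5: in={b} out={b,w}
  L6: in={a,b,e} out={e}
  L7: in={e} out=∅

live-out(L2) = ["b"]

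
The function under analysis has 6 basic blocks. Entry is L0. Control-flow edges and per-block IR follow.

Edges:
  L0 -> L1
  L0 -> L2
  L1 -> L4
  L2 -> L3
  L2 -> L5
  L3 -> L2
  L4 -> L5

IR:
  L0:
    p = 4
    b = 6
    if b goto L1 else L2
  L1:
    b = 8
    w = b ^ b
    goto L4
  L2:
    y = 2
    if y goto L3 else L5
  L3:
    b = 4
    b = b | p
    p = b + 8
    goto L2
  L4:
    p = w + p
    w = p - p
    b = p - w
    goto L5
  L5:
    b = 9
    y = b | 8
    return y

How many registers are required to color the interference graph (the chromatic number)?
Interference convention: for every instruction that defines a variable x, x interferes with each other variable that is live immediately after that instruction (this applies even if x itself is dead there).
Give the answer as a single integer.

Per-block:
  L0: {b,p} / ∅
  L1: {b,w} / ∅
  L2: {y} / ∅
  L3: {b,p} / {p}
  L4: {b,p,w} / {p,w}
  L5: {b,y} / ∅

Backward fixpoint:
  L0: in=∅ out={p}
  L1: in={p} out={p,w}
  L2: in={p} out={p}
  L3: in={p} out={p}
  L4: in={p,w} out=∅
  L5: in=∅ out=∅

Conflict graph:
  b: {p}
  p: {b,w,y}
  w: {p}
  y: {p}

Chromatic number:
  lower bound: {b,p} mutually conflict ⇒ χ ≥ 2
  assign b→c1 p→c0 w→c1 y→c1 — no edge inside a register ⇒ χ ≤ 2
  χ = 2

Answer: 2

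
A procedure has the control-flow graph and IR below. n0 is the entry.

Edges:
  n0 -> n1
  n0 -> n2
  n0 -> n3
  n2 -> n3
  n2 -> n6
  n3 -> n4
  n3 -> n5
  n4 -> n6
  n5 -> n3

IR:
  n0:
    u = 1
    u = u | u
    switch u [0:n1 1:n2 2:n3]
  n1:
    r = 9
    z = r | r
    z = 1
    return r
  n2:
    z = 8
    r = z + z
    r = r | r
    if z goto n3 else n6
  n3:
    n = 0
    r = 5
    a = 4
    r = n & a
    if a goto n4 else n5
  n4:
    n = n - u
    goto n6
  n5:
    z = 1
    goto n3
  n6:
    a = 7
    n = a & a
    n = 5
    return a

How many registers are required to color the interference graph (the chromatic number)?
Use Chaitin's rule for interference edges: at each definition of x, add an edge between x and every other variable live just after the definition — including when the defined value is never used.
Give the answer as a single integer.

def/use:
  n0 def {u} use ∅
  n1 def {r,z} use ∅
  n2 def {r,z} use ∅
  n3 def {a,n,r} use ∅
  n4 def {n} use {n,u}
  n5 def {z} use ∅
  n6 def {a,n} use ∅

Liveness:
  n0: in=∅ out={u}
  n1: in=∅ out=∅
  n2: in={u} out={u}
  n3: in={u} out={n,u}
  n4: in={n,u} out=∅
  n5: in={u} out={u}
  n6: in=∅ out=∅

Conflict graph:
  a — {n,r,u}
  n — {a,r,u}
  r — {a,n,u,z}
  u — {a,n,r,z}
  z — {r,u}

Colouring:
  {a,n,r,u} pairwise interfere (4-clique) ⇒ χ ≥ 4
  assign a→c2 n→c3 r→c0 u→c1 z→c2 — no edge inside a register ⇒ χ ≤ 4
  χ = 4

Answer: 4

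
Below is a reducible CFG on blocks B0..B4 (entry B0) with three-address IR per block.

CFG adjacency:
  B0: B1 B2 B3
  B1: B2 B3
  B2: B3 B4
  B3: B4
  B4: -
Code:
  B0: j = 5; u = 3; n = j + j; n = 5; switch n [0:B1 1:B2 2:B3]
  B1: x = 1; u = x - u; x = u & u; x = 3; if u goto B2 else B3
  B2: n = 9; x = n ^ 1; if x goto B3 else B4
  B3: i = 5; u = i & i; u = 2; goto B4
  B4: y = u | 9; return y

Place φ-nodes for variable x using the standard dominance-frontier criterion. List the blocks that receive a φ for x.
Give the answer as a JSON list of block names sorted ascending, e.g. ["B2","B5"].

idom tree: B1←B0 B2←B0 B3←B0 B4←B0
Dom at joins:
  B2: preds {B0,B1}: {B0} ∩ {B0,B1} = {B0}; idom=B0
  B3: preds {B0,B1,B2}: {B0} ∩ {B0,B1} ∩ {B0,B2} = {B0}; idom=B0
  B4: preds {B2,B3}: {B0,B2} ∩ {B0,B3} = {B0}; idom=B0

DF walk-up:
  B2←B0: walk · to B0
  B2←B1: walk B1 to B0
  B3←B0: walk · to B0
  B3←B1: walk B1 to B0
  B3←B2: walk B2 to B0
  B4←B2: walk B2 to B0
  B4←B3: walk B3 to B0
  B0 → ∅
  B1 → {B2,B3}
  B2 → {B3,B4}
  B3 → {B4}
  B4 → ∅

φ for x: defs {B1,B2}
  DF⁺ = {B2,B3,B4}

Answer: ["B2", "B3", "B4"]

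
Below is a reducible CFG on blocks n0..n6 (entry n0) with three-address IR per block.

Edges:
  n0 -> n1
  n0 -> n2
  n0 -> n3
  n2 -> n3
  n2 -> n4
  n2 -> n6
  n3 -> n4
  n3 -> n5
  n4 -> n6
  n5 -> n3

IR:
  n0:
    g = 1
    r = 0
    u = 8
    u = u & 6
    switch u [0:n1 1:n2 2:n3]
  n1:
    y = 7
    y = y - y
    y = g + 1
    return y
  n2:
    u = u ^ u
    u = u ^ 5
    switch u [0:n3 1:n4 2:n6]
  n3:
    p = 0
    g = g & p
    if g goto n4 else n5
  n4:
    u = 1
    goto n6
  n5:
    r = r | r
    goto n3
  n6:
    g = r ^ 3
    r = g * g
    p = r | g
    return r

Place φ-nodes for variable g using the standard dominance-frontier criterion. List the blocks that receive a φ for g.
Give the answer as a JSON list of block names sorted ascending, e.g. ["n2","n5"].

idom tree: n1←n0 n2←n0 n3←n0 n4←n0 n5←n3 n6←n0
Join-block Dom:
  n3: preds {n0,n2,n5}: {n0} ∩ {n0,n2} ∩ {n0,n3,n5} = {n0}; idom=n0
  n4: preds {n2,n3}: {n0,n2} ∩ {n0,n3} = {n0}; idom=n0
  n6: preds {n2,n4}: {n0,n2} ∩ {n0,n4} = {n0}; idom=n0

DF derivation:
  join n3 pred n0: · stop@n0
  join n3 pred n2: n2 stop@n0
  join n3 pred n5: n5→n3 stop@n0
  join n4 pred n2: n2 stop@n0
  join n4 pred n3: n3 stop@n0
  join n6 pred n2: n2 stop@n0
  join n6 pred n4: n4 stop@n0
  n0: DF=∅
  n1: DF=∅
  n2: DF={n3,n4,n6}
  n3: DF={n3,n4}
  n4: DF={n6}
  n5: DF={n3}
  n6: DF=∅

φ for g: defs {n0,n3,n6}
  DF⁺ = {n3,n4,n6}

Answer: ["n3", "n4", "n6"]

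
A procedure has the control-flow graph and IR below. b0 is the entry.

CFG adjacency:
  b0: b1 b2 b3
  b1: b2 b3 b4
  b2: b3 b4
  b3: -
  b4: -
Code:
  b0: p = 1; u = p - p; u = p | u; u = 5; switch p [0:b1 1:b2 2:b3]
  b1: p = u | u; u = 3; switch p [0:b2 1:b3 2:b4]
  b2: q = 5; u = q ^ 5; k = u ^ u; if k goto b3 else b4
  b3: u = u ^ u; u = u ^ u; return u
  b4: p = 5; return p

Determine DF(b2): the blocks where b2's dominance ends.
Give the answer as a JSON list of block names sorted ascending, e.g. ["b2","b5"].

Answer: ["b3", "b4"]

Analysis:
idom tree: b1←b0 b2←b0 b3←b0 b4←b0
Join-block Dom:
  b2: preds {b0,b1}: {b0} ∩ {b0,b1} = {b0}; idom=b0
  b3: preds {b0,b1,b2}: {b0} ∩ {b0,b1} ∩ {b0,b2} = {b0}; idom=b0
  b4: preds {b1,b2}: {b0,b1} ∩ {b0,b2} = {b0}; idom=b0

DF derivation:
  join b2 pred b0: · stop@b0
  join b2 pred b1: b1 stop@b0
  join b3 pred b0: · stop@b0
  join b3 pred b1: b1 stop@b0
  join b3 pred b2: b2 stop@b0
  join b4 pred b1: b1 stop@b0
  join b4 pred b2: b2 stop@b0
  b0 → ∅
  b1 → {b2,b3,b4}
  b2 → {b3,b4}
  b3 → ∅
  b4 → ∅

DF(b2) = ["b3", "b4"]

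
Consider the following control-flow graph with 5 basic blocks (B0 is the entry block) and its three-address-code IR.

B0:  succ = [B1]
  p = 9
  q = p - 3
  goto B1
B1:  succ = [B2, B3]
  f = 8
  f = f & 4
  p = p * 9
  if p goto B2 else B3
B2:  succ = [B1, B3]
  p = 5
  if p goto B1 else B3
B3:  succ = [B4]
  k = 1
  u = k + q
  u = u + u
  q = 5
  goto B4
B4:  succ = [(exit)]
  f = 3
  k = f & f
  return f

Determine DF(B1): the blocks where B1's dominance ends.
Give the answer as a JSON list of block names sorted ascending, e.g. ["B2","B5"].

idom tree: B1←B0 B2←B1 B3←B1 B4←B3
Dom at joins:
  B1: preds {B0,B2}: {B0} ∩ {B0,B1,B2} = {B0}; idom=B0
  B3: preds {B1,B2}: {B0,B1} ∩ {B0,B1,B2} = {B0,B1}; idom=B1

DF walk-up:
  join B1 pred B0: · stop@B0
  join B1 pred B2: B2→B1 stop@B0
  join B3 pred B1: · stop@B1
  join B3 pred B2: B2 stop@B1
  DF(B0)=∅
  DF(B1)={B1}
  DF(B2)={B1,B3}
  DF(B3)=∅
  DF(B4)=∅

DF(B1) = ["B1"]

Answer: ["B1"]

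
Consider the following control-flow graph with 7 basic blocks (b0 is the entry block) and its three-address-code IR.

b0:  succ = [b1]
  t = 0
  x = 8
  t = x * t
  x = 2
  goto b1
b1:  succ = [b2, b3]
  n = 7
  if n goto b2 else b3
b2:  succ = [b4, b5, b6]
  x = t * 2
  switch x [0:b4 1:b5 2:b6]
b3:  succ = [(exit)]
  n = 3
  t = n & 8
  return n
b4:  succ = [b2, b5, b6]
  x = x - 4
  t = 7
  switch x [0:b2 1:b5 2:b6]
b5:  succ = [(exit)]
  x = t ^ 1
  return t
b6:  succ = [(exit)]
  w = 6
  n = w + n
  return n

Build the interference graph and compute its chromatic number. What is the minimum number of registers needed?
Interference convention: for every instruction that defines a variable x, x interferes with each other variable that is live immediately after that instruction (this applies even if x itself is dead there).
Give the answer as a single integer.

Answer: 3

Working:
Block summaries:
  b0 def {t,x} use ∅
  b1 def {n} use ∅
  b2 def {x} use {t}
  b3 def {n,t} use ∅
  b4 def {t,x} use {x}
  b5 def {x} use {t}
  b6 def {n,w} use {n}

Liveness:
  b0 li=∅ lo={t}
  b1 li={t} lo={n,t}
  b2 li={n,t} lo={n,t,x}
  b3 li=∅ lo=∅
  b4 li={n,x} lo={n,t}
  b5 li={t} lo=∅
  b6 li={n} lo=∅

Interfere edges:
  n — {t,w,x}
  t — {n,x}
  w — {n}
  x — {n,t}

Chromatic number:
  {n,t,x} pairwise interfere (3-clique) ⇒ χ ≥ 3
  assign n→c0 t→c1 w→c1 x→c2 — no edge inside a register ⇒ χ ≤ 3
  χ = 3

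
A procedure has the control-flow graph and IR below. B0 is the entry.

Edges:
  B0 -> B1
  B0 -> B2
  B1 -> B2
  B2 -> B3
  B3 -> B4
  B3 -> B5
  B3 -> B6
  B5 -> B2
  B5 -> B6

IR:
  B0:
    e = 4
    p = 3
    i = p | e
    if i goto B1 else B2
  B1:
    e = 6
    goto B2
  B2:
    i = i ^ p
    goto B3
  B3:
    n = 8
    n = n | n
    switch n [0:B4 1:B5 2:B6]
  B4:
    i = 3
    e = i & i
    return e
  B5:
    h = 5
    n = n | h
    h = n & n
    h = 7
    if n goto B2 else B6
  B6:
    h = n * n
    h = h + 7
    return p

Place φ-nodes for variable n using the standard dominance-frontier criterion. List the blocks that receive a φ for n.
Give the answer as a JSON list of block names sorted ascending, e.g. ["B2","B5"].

Answer: ["B2", "B6"]

Analysis:
idom tree: B1←B0 B2←B0 B3←B2 B4←B3 B5←B3 B6←B3
Dom at joins:
  B2: preds {B0,B1,B5}: {B0} ∩ {B0,B1} ∩ {B0,B2,B3,B5} = {B0}; idom=B0
  B6: preds {B3,B5}: {B0,B2,B3} ∩ {B0,B2,B3,B5} = {B0,B2,B3}; idom=B3

DF derivation:
  join B2 pred B0: · stop@B0
  join B2 pred B1: B1 stop@B0
  join B2 pred B5: B5→B3→B2 stop@B0
  join B6 pred B3: · stop@B3
  join B6 pred B5: B5 stop@B3
  B0 → ∅
  B1 → {B2}
  B2 → {B2}
  B3 → {B2}
  B4 → ∅
  B5 → {B2,B6}
  B6 → ∅

φ for n: defs {B3,B5}
  DF⁺ = {B2,B6}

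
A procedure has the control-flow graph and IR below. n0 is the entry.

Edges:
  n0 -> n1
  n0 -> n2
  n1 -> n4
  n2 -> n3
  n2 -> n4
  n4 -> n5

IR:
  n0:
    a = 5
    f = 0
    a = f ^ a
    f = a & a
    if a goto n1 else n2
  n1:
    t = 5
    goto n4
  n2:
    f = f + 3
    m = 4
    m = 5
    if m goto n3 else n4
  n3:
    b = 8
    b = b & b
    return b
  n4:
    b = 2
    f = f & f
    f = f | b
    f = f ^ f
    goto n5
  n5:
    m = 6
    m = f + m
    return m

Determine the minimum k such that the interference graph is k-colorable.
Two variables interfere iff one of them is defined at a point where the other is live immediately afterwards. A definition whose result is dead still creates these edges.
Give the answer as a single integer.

Per-block:
  n0: {a,f} / ∅
  n1: {t} / ∅
  n2: {f,m} / {f}
  n3: {b} / ∅
  n4: {b,f} / {f}
  n5: {m} / {f}

Live sets:
  n0 li=∅ lo={f}
  n1 li={f} lo={f}
  n2 li={f} lo={f}
  n3 li=∅ lo=∅
  n4 li={f} lo={f}
  n5 li={f} lo=∅

Interfere edges:
  a — {f}
  b — {f}
  f — {a,b,m,t}
  m — {f}
  t — {f}

Chromatic number:
  {a,f} pairwise interfere (2-clique) ⇒ χ ≥ 2
  2-colouring: c0={f}  c1={a,b,m,t}
  χ = 2

Answer: 2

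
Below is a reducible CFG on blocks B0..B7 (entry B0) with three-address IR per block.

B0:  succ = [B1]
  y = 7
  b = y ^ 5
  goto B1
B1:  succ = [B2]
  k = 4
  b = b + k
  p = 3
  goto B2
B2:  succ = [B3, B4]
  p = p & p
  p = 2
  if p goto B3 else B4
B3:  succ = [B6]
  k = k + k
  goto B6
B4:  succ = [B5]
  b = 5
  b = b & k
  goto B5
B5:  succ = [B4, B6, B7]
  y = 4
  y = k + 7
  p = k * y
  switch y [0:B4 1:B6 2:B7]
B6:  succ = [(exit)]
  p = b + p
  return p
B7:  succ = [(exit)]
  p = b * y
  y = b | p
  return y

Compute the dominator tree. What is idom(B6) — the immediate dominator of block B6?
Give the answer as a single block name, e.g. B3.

idom tree: B1←B0 B2←B1 B3←B2 B4←B2 B5←B4 B6←B2 B7←B5
Join-block Dom:
  B4: preds {B2,B5}: {B0,B1,B2} ∩ {B0,B1,B2,B4,B5} = {B0,B1,B2}; idom=B2
  B6: preds {B3,B5}: {B0,B1,B2,B3} ∩ {B0,B1,B2,B4,B5} = {B0,B1,B2}; idom=B2

idom(B6) = B2

Answer: B2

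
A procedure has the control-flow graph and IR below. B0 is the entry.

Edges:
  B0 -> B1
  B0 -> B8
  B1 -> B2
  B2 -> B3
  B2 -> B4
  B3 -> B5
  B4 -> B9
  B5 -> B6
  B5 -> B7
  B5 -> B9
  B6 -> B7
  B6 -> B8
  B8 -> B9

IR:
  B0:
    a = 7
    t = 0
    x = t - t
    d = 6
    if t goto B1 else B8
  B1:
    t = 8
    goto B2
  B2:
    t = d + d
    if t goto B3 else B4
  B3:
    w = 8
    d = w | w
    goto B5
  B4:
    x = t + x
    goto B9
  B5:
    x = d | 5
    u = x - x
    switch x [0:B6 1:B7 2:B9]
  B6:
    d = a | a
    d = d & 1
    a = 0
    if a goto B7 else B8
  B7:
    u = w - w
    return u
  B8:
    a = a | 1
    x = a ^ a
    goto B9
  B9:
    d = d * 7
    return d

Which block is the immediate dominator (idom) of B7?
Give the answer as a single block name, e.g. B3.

Answer: B5

Analysis:
idom tree: B1←B0 B2←B1 B3←B2 B4←B2 B5←B3 B6←B5 B7←B5 B8←B0 B9←B0
Dom∩ at merges:
  B7: preds {B5,B6}: {B0,B1,B2,B3,B5} ∩ {B0,B1,B2,B3,B5,B6} = {B0,B1,B2,B3,B5}; idom=B5
  B8: preds {B0,B6}: {B0} ∩ {B0,B1,B2,B3,B5,B6} = {B0}; idom=B0
  B9: preds {B4,B5,B8}: {B0,B1,B2,B4} ∩ {B0,B1,B2,B3,B5} ∩ {B0,B8} = {B0}; idom=B0

idom(B7) = B5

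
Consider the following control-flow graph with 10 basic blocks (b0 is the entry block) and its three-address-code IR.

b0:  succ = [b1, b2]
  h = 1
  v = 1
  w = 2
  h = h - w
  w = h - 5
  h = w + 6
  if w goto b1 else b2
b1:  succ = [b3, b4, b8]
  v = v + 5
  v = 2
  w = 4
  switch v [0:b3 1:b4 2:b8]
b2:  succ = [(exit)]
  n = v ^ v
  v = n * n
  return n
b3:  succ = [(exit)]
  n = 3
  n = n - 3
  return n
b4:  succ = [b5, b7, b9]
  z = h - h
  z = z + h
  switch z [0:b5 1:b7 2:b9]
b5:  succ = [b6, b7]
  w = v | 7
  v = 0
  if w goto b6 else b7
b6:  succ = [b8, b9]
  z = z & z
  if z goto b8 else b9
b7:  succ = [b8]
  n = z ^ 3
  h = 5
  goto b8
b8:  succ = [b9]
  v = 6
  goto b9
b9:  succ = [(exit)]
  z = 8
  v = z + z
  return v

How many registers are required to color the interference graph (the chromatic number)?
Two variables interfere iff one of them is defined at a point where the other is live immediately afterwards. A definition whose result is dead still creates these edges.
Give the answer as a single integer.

def/use:
  b0 def {h,v,w} use ∅
  b1 def {v,w} use {v}
  b2 def {n,v} use {v}
  b3 def {n} use ∅
  b4 def {z} use {h}
  b5 def {v,w} use {v}
  b6 def {z} use {z}
  b7 def {h,n} use {z}
  b8 def {v} use ∅
  b9 def {v,z} use ∅

Live sets:
  live b0: ∅→{h,v}
  live b1: {h,v}→{h,v}
  live b2: {v}→∅
  live b3: ∅→∅
  live b4: {h,v}→{v,z}
  live b5: {v,z}→{z}
  live b6: {z}→∅
  live b7: {z}→∅
  live b8: ∅→∅
  live b9: ∅→∅

Interfere edges:
  h — {v,w,z}
  n — {v}
  v — {h,n,w,z}
  w — {h,v,z}
  z — {h,v,w}

Registers:
  {h,v,w,z} pairwise interfere (4-clique) ⇒ χ ≥ 4
  4-colouring: r0={v}  r1={h,n}  r2={w}  r3={z}
  χ = 4

Answer: 4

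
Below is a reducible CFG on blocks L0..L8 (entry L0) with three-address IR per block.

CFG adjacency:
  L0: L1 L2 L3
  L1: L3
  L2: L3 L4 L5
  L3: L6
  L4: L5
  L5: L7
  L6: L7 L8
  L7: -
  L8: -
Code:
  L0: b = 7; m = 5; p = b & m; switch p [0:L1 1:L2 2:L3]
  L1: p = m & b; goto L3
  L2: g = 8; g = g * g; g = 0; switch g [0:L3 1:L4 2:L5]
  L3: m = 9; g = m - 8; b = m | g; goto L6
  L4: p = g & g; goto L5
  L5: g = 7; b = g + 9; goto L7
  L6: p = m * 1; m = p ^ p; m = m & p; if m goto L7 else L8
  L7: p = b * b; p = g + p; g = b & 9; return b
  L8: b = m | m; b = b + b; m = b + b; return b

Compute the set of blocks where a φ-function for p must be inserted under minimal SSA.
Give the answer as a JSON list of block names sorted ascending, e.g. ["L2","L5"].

Answer: ["L3", "L5", "L7"]

Working:
idom tree: L1←L0 L2←L0 L3←L0 L4←L2 L5←L2 L6←L3 L7←L0 L8←L6
Dom∩ at merges:
  L3: preds {L0,L1,L2}: {L0} ∩ {L0,L1} ∩ {L0,L2} = {L0}; idom=L0
  L5: preds {L2,L4}: {L0,L2} ∩ {L0,L2,L4} = {L0,L2}; idom=L2
  L7: preds {L5,L6}: {L0,L2,L5} ∩ {L0,L3,L6} = {L0}; idom=L0

DF walk-up:
  L3←L0: walk · to L0
  L3←L1: walk L1 to L0
  L3←L2: walk L2 to L0
  L5←L2: walk · to L2
  L5←L4: walk L4 to L2
  L7←L5: walk L5→L2 to L0
  L7←L6: walk L6→L3 to L0
  L0 → ∅
  L1 → {L3}
  L2 → {L3,L7}
  L3 → {L7}
  L4 → {L5}
  L5 → {L7}
  L6 → {L7}
  L7 → ∅
  L8 → ∅

φ for p: defs {L0,L1,L4,L6,L7}
  DF⁺ = {L3,L5,L7}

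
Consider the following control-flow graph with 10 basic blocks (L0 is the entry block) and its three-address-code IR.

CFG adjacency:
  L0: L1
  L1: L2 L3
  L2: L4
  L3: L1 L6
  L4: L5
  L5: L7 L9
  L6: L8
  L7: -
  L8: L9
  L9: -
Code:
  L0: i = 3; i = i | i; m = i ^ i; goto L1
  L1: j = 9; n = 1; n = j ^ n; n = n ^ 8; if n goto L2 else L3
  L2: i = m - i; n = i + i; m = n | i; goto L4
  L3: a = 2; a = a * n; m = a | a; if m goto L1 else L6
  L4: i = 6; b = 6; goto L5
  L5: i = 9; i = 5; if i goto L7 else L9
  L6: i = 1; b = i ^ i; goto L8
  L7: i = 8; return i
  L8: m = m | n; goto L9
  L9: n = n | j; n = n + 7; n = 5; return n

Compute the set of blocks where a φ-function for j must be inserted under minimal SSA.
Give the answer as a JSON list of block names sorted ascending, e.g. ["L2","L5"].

Answer: ["L1"]

Derivation:
idom tree: L1←L0 L2←L1 L3←L1 L4←L2 L5←L4 L6←L3 L7←L5 L8←L6 L9←L1
Join-block Dom:
  L1: preds {L0,L3}: {L0} ∩ {L0,L1,L3} = {L0}; idom=L0
  L9: preds {L5,L8}: {L0,L1,L2,L4,L5} ∩ {L0,L1,L3,L6,L8} = {L0,L1}; idom=L1

Frontier:
  join L1 pred L0: · stop@L0
  join L1 pred L3: L3→L1 stop@L0
  join L9 pred L5: L5→L4→L2 stop@L1
  join L9 pred L8: L8→L6→L3 stop@L1
  L0: DF=∅
  L1: DF={L1}
  L2: DF={L9}
  L3: DF={L1,L9}
  L4: DF={L9}
  L5: DF={L9}
  L6: DF={L9}
  L7: DF=∅
  L8: DF={L9}
  L9: DF=∅

φ for j: defs {L1}
  DF⁺ = {L1}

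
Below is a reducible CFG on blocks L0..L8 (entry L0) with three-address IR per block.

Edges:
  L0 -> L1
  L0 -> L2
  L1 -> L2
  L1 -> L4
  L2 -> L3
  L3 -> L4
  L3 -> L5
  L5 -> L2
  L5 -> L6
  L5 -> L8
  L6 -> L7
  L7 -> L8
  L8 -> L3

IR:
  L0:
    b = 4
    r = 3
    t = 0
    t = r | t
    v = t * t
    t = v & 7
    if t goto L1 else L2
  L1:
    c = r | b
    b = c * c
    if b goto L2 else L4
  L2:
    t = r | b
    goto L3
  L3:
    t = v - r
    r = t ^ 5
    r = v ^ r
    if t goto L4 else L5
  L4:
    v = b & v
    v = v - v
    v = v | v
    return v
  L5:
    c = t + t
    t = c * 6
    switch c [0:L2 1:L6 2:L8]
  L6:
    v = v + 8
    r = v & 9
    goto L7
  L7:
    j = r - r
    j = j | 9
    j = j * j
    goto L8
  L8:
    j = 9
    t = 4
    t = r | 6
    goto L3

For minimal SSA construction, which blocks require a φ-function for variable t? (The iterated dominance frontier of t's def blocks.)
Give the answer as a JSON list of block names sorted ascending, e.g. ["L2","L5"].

idom tree: L1←L0 L2←L0 L3←L2 L4←L0 L5←L3 L6←L5 L7←L6 L8←L5
Dom at joins:
  L2: preds {L0,L1,L5}: {L0} ∩ {L0,L1} ∩ {L0,L2,L3,L5} = {L0}; idom=L0
  L3: preds {L2,L8}: {L0,L2} ∩ {L0,L2,L3,L5,L8} = {L0,L2}; idom=L2
  L4: preds {L1,L3}: {L0,L1} ∩ {L0,L2,L3} = {L0}; idom=L0
  L8: preds {L5,L7}: {L0,L2,L3,L5} ∩ {L0,L2,L3,L5,L6,L7} = {L0,L2,L3,L5}; idom=L5

Frontier:
  L2←L0: walk · to L0
  L2←L1: walk L1 to L0
  L2←L5: walk L5→L3→L2 to L0
  L3←L2: walk · to L2
  L3←L8: walk L8→L5→L3 to L2
  L4←L1: walk L1 to L0
  L4←L3: walk L3→L2 to L0
  L8←L5: walk · to L5
  L8←L7: walk L7→L6 to L5
  L0 → ∅
  L1 → {L2,L4}
  L2 → {L2,L4}
  L3 → {L2,L3,L4}
  L4 → ∅
  L5 → {L2,L3}
  L6 → {L8}
  L7 → {L8}
  L8 → {L3}

φ for t: defs {L0,L2,L3,L5,L8}
  DF⁺ = {L2,L3,L4}

Answer: ["L2", "L3", "L4"]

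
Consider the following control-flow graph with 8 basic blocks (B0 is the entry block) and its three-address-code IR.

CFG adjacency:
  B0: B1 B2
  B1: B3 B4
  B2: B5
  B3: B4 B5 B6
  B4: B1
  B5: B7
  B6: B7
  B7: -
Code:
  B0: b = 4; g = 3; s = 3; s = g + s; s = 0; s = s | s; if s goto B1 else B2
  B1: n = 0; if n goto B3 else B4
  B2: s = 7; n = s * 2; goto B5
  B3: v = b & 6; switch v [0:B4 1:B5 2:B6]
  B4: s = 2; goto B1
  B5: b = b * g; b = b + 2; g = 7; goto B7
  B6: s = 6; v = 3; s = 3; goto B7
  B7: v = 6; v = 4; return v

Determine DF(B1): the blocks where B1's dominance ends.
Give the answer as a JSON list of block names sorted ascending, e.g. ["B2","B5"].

Answer: ["B1", "B5", "B7"]

Analysis:
idom tree: B1←B0 B2←B0 B3←B1 B4←B1 B5←B0 B6←B3 B7←B0
Dom∩ at merges:
  B1: preds {B0,B4}: {B0} ∩ {B0,B1,B4} = {B0}; idom=B0
  B4: preds {B1,B3}: {B0,B1} ∩ {B0,B1,B3} = {B0,B1}; idom=B1
  B5: preds {B2,B3}: {B0,B2} ∩ {B0,B1,B3} = {B0}; idom=B0
  B7: preds {B5,B6}: {B0,B5} ∩ {B0,B1,B3,B6} = {B0}; idom=B0

DF derivation:
  B1←B0: walk · to B0
  B1←B4: walk B4→B1 to B0
  B4←B1: walk · to B1
  B4←B3: walk B3 to B1
  B5←B2: walk B2 to B0
  B5←B3: walk B3→B1 to B0
  B7←B5: walk B5 to B0
  B7←B6: walk B6→B3→B1 to B0
  B0: DF=∅
  B1: DF={B1,B5,B7}
  B2: DF={B5}
  B3: DF={B4,B5,B7}
  B4: DF={B1}
  B5: DF={B7}
  B6: DF={B7}
  B7: DF=∅

DF(B1) = ["B1", "B5", "B7"]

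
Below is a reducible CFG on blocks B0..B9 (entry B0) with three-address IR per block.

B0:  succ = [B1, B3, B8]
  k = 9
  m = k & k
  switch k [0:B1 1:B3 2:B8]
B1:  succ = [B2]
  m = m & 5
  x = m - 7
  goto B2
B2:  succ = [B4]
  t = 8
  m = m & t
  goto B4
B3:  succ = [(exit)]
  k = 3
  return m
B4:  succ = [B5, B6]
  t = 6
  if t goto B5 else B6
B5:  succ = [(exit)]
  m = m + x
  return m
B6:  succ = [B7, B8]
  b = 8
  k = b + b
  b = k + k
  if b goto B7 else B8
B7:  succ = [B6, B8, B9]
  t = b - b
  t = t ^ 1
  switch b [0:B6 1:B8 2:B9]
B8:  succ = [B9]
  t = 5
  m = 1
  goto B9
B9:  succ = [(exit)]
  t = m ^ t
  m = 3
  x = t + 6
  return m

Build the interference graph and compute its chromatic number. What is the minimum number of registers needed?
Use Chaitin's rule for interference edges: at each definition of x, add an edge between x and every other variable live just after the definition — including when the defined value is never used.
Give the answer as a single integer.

def/use:
  B0: {k,m} / ∅
  B1: {m,x} / {m}
  B2: {m,t} / {m}
  B3: {k} / {m}
  B4: {t} / ∅
  B5: {m} / {m,x}
  B6: {b,k} / ∅
  B7: {t} / {b}
  B8: {m,t} / ∅
  B9: {m,t,x} / {m,t}

Liveness:
  B0: in=∅ out={m}
  B1: in={m} out={m,x}
  B2: in={m,x} out={m,x}
  B3: in={m} out=∅
  B4: in={m,x} out={m,x}
  B5: in={m,x} out=∅
  B6: in={m} out={b,m}
  B7: in={b,m} out={m,t}
  B8: in=∅ out={m,t}
  B9: in={m,t} out=∅

Conflict graph:
  b: {m,t}
  k: {m}
  m: {b,k,t,x}
  t: {b,m,x}
  x: {m,t}

Colouring:
  {b,m,t} pairwise interfere (3-clique) ⇒ χ ≥ 3
  3-colouring: c0={m}  c1={k,t}  c2={b,x}
  χ = 3

Answer: 3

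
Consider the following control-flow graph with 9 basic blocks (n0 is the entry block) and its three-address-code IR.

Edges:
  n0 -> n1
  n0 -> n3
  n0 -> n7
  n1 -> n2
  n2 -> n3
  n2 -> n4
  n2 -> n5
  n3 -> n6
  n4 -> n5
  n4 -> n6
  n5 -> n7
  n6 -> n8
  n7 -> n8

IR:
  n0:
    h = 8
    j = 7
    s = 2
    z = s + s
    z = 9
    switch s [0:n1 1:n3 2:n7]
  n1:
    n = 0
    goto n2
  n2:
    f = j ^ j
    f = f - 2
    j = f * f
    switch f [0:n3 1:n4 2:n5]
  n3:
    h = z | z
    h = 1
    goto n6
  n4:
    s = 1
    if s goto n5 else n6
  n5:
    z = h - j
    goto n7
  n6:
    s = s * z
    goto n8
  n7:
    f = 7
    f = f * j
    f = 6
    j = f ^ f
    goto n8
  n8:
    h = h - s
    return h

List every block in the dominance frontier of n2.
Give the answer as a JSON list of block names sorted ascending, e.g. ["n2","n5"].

idom tree: n1←n0 n2←n1 n3←n0 n4←n2 n5←n2 n6←n0 n7←n0 n8←n0
Dom∩ at merges:
  n3: preds {n0,n2}: {n0} ∩ {n0,n1,n2} = {n0}; idom=n0
  n5: preds {n2,n4}: {n0,n1,n2} ∩ {n0,n1,n2,n4} = {n0,n1,n2}; idom=n2
  n6: preds {n3,n4}: {n0,n3} ∩ {n0,n1,n2,n4} = {n0}; idom=n0
  n7: preds {n0,n5}: {n0} ∩ {n0,n1,n2,n5} = {n0}; idom=n0
  n8: preds {n6,n7}: {n0,n6} ∩ {n0,n7} = {n0}; idom=n0

Frontier:
  join n3 pred n0: · stop@n0
  join n3 pred n2: n2→n1 stop@n0
  join n5 pred n2: · stop@n2
  join n5 pred n4: n4 stop@n2
  join n6 pred n3: n3 stop@n0
  join n6 pred n4: n4→n2→n1 stop@n0
  join n7 pred n0: · stop@n0
  join n7 pred n5: n5→n2→n1 stop@n0
  join n8 pred n6: n6 stop@n0
  join n8 pred n7: n7 stop@n0
  n0 → ∅
  n1 → {n3,n6,n7}
  n2 → {n3,n6,n7}
  n3 → {n6}
  n4 → {n5,n6}
  n5 → {n7}
  n6 → {n8}
  n7 → {n8}
  n8 → ∅

DF(n2) = ["n3", "n6", "n7"]

Answer: ["n3", "n6", "n7"]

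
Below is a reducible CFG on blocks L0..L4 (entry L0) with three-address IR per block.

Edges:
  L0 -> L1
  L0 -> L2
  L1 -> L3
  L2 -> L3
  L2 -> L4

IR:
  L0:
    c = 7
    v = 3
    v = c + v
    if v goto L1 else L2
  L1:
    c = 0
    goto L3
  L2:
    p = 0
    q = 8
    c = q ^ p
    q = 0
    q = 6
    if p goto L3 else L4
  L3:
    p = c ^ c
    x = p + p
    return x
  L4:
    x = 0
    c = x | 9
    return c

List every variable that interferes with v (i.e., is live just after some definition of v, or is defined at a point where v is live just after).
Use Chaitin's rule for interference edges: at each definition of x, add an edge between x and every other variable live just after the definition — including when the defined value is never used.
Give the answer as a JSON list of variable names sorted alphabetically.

Answer: ["c"]

Derivation:
def/use:
  L0: def={c,v} ue=∅
  L1: def={c} ue=∅
  L2: def={c,p,q} ue=∅
  L3: def={p,x} ue={c}
  L4: def={c,x} ue=∅

Backward fixpoint:
  L0 li=∅ lo=∅
  L1 li=∅ lo={c}
  L2 li=∅ lo={c}
  L3 li={c} lo=∅
  L4 li=∅ lo=∅

Conflict graph:
  c↔{p,q,v}
  p↔{c,q}
  q↔{c,p}
  v↔{c}
  x↔∅

N(v) = ["c"]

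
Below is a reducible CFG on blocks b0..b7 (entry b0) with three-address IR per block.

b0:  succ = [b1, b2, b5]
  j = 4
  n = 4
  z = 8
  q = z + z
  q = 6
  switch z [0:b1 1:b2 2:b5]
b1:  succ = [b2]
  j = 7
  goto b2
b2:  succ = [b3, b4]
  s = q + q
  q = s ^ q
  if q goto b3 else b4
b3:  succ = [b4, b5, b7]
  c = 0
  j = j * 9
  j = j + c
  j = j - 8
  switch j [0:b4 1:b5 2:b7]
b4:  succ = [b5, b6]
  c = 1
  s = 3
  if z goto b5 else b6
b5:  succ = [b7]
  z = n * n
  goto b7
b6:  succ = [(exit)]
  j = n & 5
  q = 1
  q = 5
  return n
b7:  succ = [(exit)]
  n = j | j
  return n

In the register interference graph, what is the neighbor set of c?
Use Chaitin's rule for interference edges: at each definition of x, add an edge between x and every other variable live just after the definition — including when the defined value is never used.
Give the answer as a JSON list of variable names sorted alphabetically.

Answer: ["j", "n", "z"]

Analysis:
Block summaries:
  b0: {j,n,q,z} / ∅
  b1: {j} / ∅
  b2: {q,s} / {q}
  b3: {c,j} / {j}
  b4: {c,s} / {z}
  b5: {z} / {n}
  b6: {j,q} / {n}
  b7: {n} / {j}

Liveness:
  b0 li=∅ lo={j,n,q,z}
  b1 li={n,q,z} lo={j,n,q,z}
  b2 li={j,n,q,z} lo={j,n,z}
  b3 li={j,n,z} lo={j,n,z}
  b4 li={j,n,z} lo={j,n}
  b5 li={j,n} lo={j}
  b6 li={n} lo=∅
  b7 li={j} lo=∅

Conflict graph:
  c↔{j,n,z}
  j↔{c,n,q,s,z}
  n↔{c,j,q,s,z}
  q↔{j,n,s,z}
  s↔{j,n,q,z}
  z↔{c,j,n,q,s}

N(c) = ["j", "n", "z"]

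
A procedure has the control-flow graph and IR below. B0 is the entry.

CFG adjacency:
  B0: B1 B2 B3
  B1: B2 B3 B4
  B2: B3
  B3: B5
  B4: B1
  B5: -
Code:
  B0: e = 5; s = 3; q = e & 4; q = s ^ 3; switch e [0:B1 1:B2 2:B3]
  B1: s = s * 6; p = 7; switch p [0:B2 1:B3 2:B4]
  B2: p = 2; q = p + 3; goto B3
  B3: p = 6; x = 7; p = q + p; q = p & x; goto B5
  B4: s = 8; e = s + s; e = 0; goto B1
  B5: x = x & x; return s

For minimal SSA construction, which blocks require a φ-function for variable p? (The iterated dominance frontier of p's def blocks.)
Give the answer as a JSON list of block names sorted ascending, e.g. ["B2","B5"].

idom tree: B1←B0 B2←B0 B3←B0 B4←B1 B5←B3
Dom∩ at merges:
  B1: preds {B0,B4}: {B0} ∩ {B0,B1,B4} = {B0}; idom=B0
  B2: preds {B0,B1}: {B0} ∩ {B0,B1} = {B0}; idom=B0
  B3: preds {B0,B1,B2}: {B0} ∩ {B0,B1} ∩ {B0,B2} = {B0}; idom=B0

Frontier:
  B1←B0: walk · to B0
  B1←B4: walk B4→B1 to B0
  B2←B0: walk · to B0
  B2←B1: walk B1 to B0
  B3←B0: walk · to B0
  B3←B1: walk B1 to B0
  B3←B2: walk B2 to B0
  B0 → ∅
  B1 → {B1,B2,B3}
  B2 → {B3}
  B3 → ∅
  B4 → {B1}
  B5 → ∅

φ for p: defs {B1,B2,B3}
  DF⁺ = {B1,B2,B3}

Answer: ["B1", "B2", "B3"]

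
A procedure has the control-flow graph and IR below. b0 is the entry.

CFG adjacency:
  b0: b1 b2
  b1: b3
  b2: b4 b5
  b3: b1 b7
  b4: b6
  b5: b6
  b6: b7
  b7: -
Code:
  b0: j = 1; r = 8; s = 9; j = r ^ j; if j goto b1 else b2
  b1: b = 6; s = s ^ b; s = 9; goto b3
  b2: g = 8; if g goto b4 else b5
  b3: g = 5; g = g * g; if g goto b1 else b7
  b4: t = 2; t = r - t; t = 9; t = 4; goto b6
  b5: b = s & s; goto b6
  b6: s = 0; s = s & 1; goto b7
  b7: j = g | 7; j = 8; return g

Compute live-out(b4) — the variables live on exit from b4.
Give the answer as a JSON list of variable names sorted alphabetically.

Per-block:
  b0 def {j,r,s} use ∅
  b1 def {b,s} use {s}
  b2 def {g} use ∅
  b3 def {g} use ∅
  b4 def {t} use {r}
  b5 def {b} use {s}
  b6 def {s} use ∅
  b7 def {j} use {g}

Live sets:
  b0: in=∅ out={r,s}
  b1: in={s} out={s}
  b2: in={r,s} out={g,r,s}
  b3: in={s} out={g,s}
  b4: in={g,r} out={g}
  b5: in={g,s} out={g}
  b6: in={g} out={g}
  b7: in={g} out=∅

live-out(b4) = ["g"]

Answer: ["g"]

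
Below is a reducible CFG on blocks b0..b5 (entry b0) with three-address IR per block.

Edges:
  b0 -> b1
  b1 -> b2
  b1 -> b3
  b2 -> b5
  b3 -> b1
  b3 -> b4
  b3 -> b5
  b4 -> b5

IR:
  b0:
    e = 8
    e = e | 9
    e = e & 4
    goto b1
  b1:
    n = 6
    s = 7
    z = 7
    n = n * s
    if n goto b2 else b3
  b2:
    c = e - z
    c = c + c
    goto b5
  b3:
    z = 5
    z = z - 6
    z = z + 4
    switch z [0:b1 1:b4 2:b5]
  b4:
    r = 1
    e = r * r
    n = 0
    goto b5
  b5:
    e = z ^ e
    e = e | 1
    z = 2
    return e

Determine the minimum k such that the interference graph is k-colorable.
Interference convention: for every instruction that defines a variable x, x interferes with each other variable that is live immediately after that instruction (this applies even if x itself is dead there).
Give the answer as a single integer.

Block summaries:
  b0 def {e} use ∅
  b1 def {n,s,z} use ∅
  b2 def {c} use {e,z}
  b3 def {z} use ∅
  b4 def {e,n,r} use ∅
  b5 def {e,z} use {e,z}

Live sets:
  live b0: ∅→{e}
  live b1: {e}→{e,z}
  live b2: {e,z}→{e,z}
  live b3: {e}→{e,z}
  live b4: {z}→{e,z}
  live b5: {e,z}→∅

Conflict graph:
  c↔{e,z}
  e↔{c,n,s,z}
  n↔{e,s,z}
  r↔{z}
  s↔{e,n,z}
  z↔{c,e,n,r,s}

Colouring:
  lower bound: {e,n,s,z} mutually conflict ⇒ χ ≥ 4
  4-colouring: c0={z}  c1={e,r}  c2={c,n}  c3={s}
  χ = 4

Answer: 4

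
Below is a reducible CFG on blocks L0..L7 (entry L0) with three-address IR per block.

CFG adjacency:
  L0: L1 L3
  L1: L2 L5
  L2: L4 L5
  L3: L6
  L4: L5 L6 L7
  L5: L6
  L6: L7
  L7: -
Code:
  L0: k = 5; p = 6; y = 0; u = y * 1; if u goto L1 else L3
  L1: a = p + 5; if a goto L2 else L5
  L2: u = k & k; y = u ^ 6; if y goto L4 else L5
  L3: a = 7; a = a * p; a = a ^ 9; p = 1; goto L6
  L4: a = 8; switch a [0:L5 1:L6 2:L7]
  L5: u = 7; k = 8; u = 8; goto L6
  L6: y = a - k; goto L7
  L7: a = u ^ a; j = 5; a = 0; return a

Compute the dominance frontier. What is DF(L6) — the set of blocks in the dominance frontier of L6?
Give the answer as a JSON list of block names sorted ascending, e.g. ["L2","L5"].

Answer: ["L7"]

Derivation:
idom tree: L1←L0 L2←L1 L3←L0 L4←L2 L5←L1 L6←L0 L7←L0
Join-block Dom:
  L5: preds {L1,L2,L4}: {L0,L1} ∩ {L0,L1,L2} ∩ {L0,L1,L2,L4} = {L0,L1}; idom=L1
  L6: preds {L3,L4,L5}: {L0,L3} ∩ {L0,L1,L2,L4} ∩ {L0,L1,L5} = {L0}; idom=L0
  L7: preds {L4,L6}: {L0,L1,L2,L4} ∩ {L0,L6} = {L0}; idom=L0

DF walk-up:
  L5←L1: walk · to L1
  L5←L2: walk L2 to L1
  L5←L4: walk L4→L2 to L1
  L6←L3: walk L3 to L0
  L6←L4: walk L4→L2→L1 to L0
  L6←L5: walk L5→L1 to L0
  L7←L4: walk L4→L2→L1 to L0
  L7←L6: walk L6 to L0
  L0 → ∅
  L1 → {L6,L7}
  L2 → {L5,L6,L7}
  L3 → {L6}
  L4 → {L5,L6,L7}
  L5 → {L6}
  L6 → {L7}
  L7 → ∅

DF(L6) = ["L7"]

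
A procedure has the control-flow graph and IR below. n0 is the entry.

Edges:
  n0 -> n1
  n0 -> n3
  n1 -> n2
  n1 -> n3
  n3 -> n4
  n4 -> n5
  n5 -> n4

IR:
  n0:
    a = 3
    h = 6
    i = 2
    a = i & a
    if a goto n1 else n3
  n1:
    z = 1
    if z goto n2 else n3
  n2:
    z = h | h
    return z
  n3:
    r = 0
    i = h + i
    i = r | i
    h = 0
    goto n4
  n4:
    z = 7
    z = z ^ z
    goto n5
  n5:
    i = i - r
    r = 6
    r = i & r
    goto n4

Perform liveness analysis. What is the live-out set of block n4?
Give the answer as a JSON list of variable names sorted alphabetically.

Answer: ["i", "r"]

Working:
Block summaries:
  n0: def={a,h,i} ue=∅
  n1: def={z} ue=∅
  n2: def={z} ue={h}
  n3: def={h,i,r} ue={h,i}
  n4: def={z} ue=∅
  n5: def={i,r} ue={i,r}

Backward fixpoint:
  live n0: ∅→{h,i}
  live n1: {h,i}→{h,i}
  live n2: {h}→∅
  live n3: {h,i}→{i,r}
  live n4: {i,r}→{i,r}
  live n5: {i,r}→{i,r}

live-out(n4) = ["i", "r"]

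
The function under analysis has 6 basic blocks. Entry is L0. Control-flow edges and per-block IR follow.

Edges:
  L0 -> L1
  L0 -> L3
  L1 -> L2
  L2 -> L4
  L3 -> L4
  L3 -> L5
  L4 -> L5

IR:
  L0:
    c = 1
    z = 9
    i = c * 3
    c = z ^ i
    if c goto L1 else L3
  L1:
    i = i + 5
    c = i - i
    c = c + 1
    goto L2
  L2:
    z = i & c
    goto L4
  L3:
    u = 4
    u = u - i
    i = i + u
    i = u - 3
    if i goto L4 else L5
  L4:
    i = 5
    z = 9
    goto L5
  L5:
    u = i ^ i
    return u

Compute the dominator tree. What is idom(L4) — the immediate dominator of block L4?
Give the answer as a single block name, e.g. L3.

Answer: L0

Analysis:
idom tree: L1←L0 L2←L1 L3←L0 L4←L0 L5←L0
Join-block Dom:
  L4: preds {L2,L3}: {L0,L1,L2} ∩ {L0,L3} = {L0}; idom=L0
  L5: preds {L3,L4}: {L0,L3} ∩ {L0,L4} = {L0}; idom=L0

idom(L4) = L0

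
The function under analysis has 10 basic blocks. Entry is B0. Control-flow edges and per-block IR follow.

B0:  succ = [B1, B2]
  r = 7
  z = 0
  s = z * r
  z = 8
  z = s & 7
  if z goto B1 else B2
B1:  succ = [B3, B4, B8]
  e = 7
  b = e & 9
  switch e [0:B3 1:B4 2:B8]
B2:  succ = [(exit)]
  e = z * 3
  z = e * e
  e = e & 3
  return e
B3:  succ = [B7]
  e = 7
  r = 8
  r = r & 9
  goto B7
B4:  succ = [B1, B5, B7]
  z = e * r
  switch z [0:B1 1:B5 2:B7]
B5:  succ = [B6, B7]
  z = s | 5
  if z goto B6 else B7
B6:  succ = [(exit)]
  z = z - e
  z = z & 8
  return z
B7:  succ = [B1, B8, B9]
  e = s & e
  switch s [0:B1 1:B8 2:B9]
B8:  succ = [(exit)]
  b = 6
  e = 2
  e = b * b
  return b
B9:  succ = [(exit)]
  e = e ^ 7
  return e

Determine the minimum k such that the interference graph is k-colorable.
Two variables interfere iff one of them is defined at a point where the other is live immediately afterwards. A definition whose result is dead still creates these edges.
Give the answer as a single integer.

def/use:
  B0: def={r,s,z} ue=∅
  B1: def={b,e} ue=∅
  B2: def={e,z} ue={z}
  B3: def={e,r} ue=∅
  B4: def={z} ue={e,r}
  B5: def={z} ue={s}
  B6: def={z} ue={e,z}
  B7: def={e} ue={e,s}
  B8: def={b,e} ue=∅
  B9: def={e} ue={e}

Live sets:
  live B0: ∅→{r,s,z}
  live B1: {r,s}→{e,r,s}
  live B2: {z}→∅
  live B3: {s}→{e,r,s}
  live B4: {e,r,s}→{e,r,s}
  live B5: {e,r,s}→{e,r,s,z}
  live B6: {e,z}→∅
  live B7: {e,r,s}→{e,r,s}
  live B8: ∅→∅
  live B9: {e}→∅

Conflict graph:
  b↔{e,r,s}
  e↔{b,r,s,z}
  r↔{b,e,s,z}
  s↔{b,e,r,z}
  z↔{e,r,s}

Colouring:
  {b,e,r,s} pairwise interfere (4-clique) ⇒ χ ≥ 4
  assign b→c3 e→c0 r→c1 s→c2 z→c3 — no edge inside a register ⇒ χ ≤ 4
  χ = 4

Answer: 4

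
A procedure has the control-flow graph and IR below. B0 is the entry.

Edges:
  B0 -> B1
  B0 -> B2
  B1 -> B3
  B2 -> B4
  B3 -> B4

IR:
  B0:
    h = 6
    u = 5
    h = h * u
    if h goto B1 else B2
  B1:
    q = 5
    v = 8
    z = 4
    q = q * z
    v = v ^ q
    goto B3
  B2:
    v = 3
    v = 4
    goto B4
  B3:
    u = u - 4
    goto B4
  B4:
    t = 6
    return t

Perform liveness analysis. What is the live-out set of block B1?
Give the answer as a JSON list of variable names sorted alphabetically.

Per-block:
  B0 def {h,u} use ∅
  B1 def {q,v,z} use ∅
  B2 def {v} use ∅
  B3 def {u} use {u}
  B4 def {t} use ∅

Live sets:
  B0: in=∅ out={u}
  B1: in={u} out={u}
  B2: in=∅ out=∅
  B3: in={u} out=∅
  B4: in=∅ out=∅

live-out(B1) = ["u"]

Answer: ["u"]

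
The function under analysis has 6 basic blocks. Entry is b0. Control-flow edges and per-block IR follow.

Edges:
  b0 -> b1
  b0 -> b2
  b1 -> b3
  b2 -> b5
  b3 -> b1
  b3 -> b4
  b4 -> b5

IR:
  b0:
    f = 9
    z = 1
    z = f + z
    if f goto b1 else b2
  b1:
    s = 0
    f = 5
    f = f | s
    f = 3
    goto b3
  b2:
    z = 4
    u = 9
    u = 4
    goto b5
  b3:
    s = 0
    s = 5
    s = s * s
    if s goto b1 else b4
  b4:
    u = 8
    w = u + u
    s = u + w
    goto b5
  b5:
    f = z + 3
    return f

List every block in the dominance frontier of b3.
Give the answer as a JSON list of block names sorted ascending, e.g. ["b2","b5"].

Answer: ["b1", "b5"]

Derivation:
idom tree: b1←b0 b2←b0 b3←b1 b4←b3 b5←b0
Join-block Dom:
  b1: preds {b0,b3}: {b0} ∩ {b0,b1,b3} = {b0}; idom=b0
  b5: preds {b2,b4}: {b0,b2} ∩ {b0,b1,b3,b4} = {b0}; idom=b0

DF walk-up:
  b1←b0: walk · to b0
  b1←b3: walk b3→b1 to b0
  b5←b2: walk b2 to b0
  b5←b4: walk b4→b3→b1 to b0
  DF(b0)=∅
  DF(b1)={b1,b5}
  DF(b2)={b5}
  DF(b3)={b1,b5}
  DF(b4)={b5}
  DF(b5)=∅

DF(b3) = ["b1", "b5"]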